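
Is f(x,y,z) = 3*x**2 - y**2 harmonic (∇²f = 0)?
No, ∇²f = 4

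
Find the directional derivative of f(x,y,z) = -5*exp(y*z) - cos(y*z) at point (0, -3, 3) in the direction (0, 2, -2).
-3*sqrt(2)*(5 + exp(9)*sin(9))*exp(-9)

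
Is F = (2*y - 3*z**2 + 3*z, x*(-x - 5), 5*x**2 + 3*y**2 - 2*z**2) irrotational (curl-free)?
No, ∇×F = (6*y, -10*x - 6*z + 3, -2*x - 7)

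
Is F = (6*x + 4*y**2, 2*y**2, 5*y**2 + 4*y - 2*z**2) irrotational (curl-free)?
No, ∇×F = (10*y + 4, 0, -8*y)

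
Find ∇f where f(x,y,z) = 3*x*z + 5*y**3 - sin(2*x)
(3*z - 2*cos(2*x), 15*y**2, 3*x)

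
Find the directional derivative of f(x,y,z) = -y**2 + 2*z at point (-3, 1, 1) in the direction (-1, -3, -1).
4*sqrt(11)/11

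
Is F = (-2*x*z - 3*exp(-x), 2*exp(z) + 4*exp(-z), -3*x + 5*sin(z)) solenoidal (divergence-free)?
No, ∇·F = -2*z + 5*cos(z) + 3*exp(-x)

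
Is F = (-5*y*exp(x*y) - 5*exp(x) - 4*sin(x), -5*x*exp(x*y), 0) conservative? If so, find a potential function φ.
Yes, F is conservative. φ = -5*exp(x) - 5*exp(x*y) + 4*cos(x)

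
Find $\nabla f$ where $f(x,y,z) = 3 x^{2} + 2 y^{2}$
(6*x, 4*y, 0)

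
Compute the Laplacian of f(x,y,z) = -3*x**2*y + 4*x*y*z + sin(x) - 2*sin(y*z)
2*y**2*sin(y*z) - 6*y + 2*z**2*sin(y*z) - sin(x)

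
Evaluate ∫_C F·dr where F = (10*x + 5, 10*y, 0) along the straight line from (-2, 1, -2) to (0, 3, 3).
30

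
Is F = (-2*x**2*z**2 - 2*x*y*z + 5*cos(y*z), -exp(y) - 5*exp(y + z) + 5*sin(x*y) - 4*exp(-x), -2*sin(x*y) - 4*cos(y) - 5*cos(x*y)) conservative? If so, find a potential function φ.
No, ∇×F = (5*x*sin(x*y) - 2*x*cos(x*y) + 5*exp(y + z) + 4*sin(y), -4*x**2*z - 2*x*y - 5*y*sin(x*y) - 5*y*sin(y*z) + 2*y*cos(x*y), 2*x*z + 5*y*cos(x*y) + 5*z*sin(y*z) + 4*exp(-x)) ≠ 0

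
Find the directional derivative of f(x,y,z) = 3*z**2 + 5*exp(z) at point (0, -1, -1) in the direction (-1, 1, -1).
sqrt(3)*(-5 + 6*E)*exp(-1)/3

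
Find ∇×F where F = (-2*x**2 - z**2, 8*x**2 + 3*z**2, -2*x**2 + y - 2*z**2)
(1 - 6*z, 4*x - 2*z, 16*x)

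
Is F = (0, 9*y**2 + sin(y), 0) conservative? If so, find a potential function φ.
Yes, F is conservative. φ = 3*y**3 - cos(y)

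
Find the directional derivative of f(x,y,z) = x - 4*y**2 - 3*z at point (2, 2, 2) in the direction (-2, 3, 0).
-50*sqrt(13)/13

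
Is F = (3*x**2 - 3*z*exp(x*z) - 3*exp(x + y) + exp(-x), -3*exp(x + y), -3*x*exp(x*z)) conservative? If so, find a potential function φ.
Yes, F is conservative. φ = x**3 - 3*exp(x*z) - 3*exp(x + y) - exp(-x)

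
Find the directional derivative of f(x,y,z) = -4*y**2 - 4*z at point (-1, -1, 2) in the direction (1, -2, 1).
-10*sqrt(6)/3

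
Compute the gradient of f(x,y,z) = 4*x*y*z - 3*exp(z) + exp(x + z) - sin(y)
(4*y*z + exp(x + z), 4*x*z - cos(y), 4*x*y - 3*exp(z) + exp(x + z))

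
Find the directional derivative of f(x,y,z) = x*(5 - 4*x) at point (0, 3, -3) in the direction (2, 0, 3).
10*sqrt(13)/13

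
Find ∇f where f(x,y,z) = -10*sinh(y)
(0, -10*cosh(y), 0)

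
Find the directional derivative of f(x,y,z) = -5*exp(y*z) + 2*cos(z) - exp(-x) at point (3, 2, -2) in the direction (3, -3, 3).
sqrt(3)*(-20 + E + 2*exp(4)*sin(2))*exp(-4)/3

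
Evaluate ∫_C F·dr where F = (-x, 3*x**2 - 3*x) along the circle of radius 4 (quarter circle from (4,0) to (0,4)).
136 - 12*pi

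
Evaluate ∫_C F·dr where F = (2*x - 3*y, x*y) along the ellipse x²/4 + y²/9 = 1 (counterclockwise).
18*pi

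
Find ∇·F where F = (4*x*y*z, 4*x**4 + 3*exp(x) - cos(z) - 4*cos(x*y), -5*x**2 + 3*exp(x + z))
4*x*sin(x*y) + 4*y*z + 3*exp(x + z)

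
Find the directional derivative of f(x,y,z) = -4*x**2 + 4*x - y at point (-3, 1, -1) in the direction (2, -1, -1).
19*sqrt(6)/2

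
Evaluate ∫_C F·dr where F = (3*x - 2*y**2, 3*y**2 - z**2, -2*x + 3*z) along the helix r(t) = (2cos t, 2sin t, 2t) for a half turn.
64/3 + 16*pi + 6*pi**2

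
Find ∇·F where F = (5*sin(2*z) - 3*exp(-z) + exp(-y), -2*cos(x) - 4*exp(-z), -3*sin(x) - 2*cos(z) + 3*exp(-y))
2*sin(z)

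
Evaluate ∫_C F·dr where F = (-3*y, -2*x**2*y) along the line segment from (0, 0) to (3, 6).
-189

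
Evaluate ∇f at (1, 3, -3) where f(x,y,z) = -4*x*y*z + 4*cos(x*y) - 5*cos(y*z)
(36 - 12*sin(3), -4*sin(3) + 15*sin(9) + 12, -12 - 15*sin(9))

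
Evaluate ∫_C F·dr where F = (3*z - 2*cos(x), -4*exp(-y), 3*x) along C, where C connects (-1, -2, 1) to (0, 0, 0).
-4*exp(2) - 2*sin(1) + 7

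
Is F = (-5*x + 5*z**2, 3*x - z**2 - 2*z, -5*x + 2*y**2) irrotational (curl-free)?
No, ∇×F = (4*y + 2*z + 2, 10*z + 5, 3)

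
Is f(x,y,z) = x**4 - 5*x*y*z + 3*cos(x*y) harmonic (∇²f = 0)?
No, ∇²f = -3*x**2*cos(x*y) + 12*x**2 - 3*y**2*cos(x*y)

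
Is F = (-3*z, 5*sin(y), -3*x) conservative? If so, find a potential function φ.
Yes, F is conservative. φ = -3*x*z - 5*cos(y)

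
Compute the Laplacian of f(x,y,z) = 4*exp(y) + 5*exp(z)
4*exp(y) + 5*exp(z)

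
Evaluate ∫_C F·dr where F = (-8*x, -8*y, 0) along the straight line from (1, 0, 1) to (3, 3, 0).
-68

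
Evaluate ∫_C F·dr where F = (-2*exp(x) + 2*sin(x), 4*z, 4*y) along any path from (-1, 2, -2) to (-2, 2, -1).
-2*exp(-2) + 2*exp(-1) - 2*cos(2) + 2*cos(1) + 8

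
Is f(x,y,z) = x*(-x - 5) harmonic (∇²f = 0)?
No, ∇²f = -2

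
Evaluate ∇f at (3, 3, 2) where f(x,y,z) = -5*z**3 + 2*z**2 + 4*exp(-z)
(0, 0, -52 - 4*exp(-2))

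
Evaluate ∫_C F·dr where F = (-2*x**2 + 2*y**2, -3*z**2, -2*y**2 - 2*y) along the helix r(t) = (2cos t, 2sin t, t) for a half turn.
-56/3 + 8*pi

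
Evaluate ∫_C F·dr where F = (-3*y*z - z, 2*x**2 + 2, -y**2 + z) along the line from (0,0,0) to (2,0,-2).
4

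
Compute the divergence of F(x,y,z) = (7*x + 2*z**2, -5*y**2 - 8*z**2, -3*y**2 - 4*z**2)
-10*y - 8*z + 7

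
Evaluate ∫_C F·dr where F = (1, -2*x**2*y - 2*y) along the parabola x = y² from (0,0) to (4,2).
-64/3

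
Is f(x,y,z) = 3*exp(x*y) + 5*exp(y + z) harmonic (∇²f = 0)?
No, ∇²f = 3*x**2*exp(x*y) + 3*y**2*exp(x*y) + 10*exp(y + z)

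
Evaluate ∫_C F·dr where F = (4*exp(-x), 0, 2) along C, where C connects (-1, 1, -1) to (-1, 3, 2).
6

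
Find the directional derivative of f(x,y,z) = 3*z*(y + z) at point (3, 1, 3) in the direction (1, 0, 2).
42*sqrt(5)/5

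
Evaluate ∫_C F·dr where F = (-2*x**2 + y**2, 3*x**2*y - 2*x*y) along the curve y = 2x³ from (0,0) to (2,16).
16400/21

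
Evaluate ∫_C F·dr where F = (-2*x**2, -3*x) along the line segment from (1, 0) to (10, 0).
-666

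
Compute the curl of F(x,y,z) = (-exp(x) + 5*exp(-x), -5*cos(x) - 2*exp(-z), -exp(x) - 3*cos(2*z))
(-2*exp(-z), exp(x), 5*sin(x))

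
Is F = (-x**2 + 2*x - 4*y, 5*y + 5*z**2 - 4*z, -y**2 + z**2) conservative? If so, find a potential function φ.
No, ∇×F = (-2*y - 10*z + 4, 0, 4) ≠ 0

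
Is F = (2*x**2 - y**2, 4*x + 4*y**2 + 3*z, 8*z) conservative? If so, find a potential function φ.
No, ∇×F = (-3, 0, 2*y + 4) ≠ 0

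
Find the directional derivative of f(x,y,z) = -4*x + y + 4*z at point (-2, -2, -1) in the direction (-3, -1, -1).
7*sqrt(11)/11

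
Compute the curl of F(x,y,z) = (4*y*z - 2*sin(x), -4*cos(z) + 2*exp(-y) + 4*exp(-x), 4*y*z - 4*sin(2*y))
(4*z - 4*sin(z) - 8*cos(2*y), 4*y, -4*z - 4*exp(-x))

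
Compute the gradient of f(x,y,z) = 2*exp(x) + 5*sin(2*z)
(2*exp(x), 0, 10*cos(2*z))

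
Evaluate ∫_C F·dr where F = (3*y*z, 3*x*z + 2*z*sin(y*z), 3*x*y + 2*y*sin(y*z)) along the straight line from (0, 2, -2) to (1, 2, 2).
12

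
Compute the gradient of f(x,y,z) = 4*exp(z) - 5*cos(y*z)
(0, 5*z*sin(y*z), 5*y*sin(y*z) + 4*exp(z))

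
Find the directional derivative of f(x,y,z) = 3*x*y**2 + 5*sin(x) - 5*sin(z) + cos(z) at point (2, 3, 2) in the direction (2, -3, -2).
2*sqrt(17)*(-27 + 10*cos(2) + sin(2))/17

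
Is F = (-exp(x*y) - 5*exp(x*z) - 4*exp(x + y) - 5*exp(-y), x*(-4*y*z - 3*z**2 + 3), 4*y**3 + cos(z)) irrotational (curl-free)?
No, ∇×F = (2*x*(2*y + 3*z) + 12*y**2, -5*x*exp(x*z), x*exp(x*y) - 4*y*z - 3*z**2 + 4*exp(x + y) + 3 - 5*exp(-y))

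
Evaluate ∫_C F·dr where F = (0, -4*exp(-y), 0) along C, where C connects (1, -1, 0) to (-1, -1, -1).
0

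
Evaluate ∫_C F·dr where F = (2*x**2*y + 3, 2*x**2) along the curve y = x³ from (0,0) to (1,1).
68/15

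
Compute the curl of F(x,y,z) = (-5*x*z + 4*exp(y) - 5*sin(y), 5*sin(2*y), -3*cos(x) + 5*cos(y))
(-5*sin(y), -5*x - 3*sin(x), -4*exp(y) + 5*cos(y))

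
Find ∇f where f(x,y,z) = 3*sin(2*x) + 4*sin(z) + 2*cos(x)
(-2*sin(x) + 6*cos(2*x), 0, 4*cos(z))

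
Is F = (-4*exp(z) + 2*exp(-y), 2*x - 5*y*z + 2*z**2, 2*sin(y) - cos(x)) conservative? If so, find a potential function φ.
No, ∇×F = (5*y - 4*z + 2*cos(y), -4*exp(z) - sin(x), 2 + 2*exp(-y)) ≠ 0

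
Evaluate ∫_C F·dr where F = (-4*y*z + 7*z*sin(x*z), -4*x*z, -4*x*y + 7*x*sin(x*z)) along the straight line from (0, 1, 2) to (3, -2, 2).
55 - 7*cos(6)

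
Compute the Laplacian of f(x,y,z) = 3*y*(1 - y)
-6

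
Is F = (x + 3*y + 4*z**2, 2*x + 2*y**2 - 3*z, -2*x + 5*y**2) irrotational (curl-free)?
No, ∇×F = (10*y + 3, 8*z + 2, -1)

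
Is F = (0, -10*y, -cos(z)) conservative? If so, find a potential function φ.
Yes, F is conservative. φ = -5*y**2 - sin(z)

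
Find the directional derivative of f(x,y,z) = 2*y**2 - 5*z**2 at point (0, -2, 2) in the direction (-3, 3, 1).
-44*sqrt(19)/19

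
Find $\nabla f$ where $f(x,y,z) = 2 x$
(2, 0, 0)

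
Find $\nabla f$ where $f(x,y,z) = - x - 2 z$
(-1, 0, -2)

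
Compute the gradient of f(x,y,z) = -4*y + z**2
(0, -4, 2*z)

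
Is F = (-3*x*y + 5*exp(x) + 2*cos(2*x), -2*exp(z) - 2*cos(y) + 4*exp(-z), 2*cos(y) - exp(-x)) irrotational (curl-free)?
No, ∇×F = (2*exp(z) - 2*sin(y) + 4*exp(-z), -exp(-x), 3*x)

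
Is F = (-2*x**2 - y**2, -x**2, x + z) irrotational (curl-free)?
No, ∇×F = (0, -1, -2*x + 2*y)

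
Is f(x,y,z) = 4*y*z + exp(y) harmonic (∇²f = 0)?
No, ∇²f = exp(y)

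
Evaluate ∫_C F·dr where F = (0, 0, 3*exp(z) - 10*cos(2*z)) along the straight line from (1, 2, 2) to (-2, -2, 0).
-3*exp(2) + 5*sin(4) + 3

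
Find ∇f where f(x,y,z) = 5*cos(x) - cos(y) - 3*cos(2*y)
(-5*sin(x), (12*cos(y) + 1)*sin(y), 0)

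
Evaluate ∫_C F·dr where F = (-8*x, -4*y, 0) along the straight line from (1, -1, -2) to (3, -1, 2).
-32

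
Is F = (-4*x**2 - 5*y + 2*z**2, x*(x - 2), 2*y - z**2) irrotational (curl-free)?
No, ∇×F = (2, 4*z, 2*x + 3)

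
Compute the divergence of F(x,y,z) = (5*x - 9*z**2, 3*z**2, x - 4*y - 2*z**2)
5 - 4*z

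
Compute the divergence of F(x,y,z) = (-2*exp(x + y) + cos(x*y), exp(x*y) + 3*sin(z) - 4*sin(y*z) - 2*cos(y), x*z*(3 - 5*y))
-x*(5*y - 3) + x*exp(x*y) - y*sin(x*y) - 4*z*cos(y*z) - 2*exp(x + y) + 2*sin(y)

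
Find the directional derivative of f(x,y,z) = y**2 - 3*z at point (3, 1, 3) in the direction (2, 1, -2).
8/3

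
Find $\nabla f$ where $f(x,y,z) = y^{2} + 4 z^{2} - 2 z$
(0, 2*y, 8*z - 2)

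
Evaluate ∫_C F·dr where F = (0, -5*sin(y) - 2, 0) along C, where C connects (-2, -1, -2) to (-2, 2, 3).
-6 - 5*cos(1) + 5*cos(2)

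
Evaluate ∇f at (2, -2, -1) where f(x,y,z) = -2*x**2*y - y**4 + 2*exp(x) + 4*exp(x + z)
(4*E + 2*exp(2) + 16, 24, 4*E)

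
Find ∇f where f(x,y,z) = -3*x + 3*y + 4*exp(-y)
(-3, 3 - 4*exp(-y), 0)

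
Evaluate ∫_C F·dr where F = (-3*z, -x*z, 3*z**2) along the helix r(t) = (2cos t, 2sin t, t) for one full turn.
4*pi*(-pi - 3 + 2*pi**2)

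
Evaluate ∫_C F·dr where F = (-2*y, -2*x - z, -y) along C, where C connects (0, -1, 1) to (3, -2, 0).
11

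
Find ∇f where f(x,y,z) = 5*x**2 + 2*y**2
(10*x, 4*y, 0)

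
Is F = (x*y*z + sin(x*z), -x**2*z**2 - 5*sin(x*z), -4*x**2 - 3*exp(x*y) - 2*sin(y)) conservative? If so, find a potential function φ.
No, ∇×F = (2*x**2*z - 3*x*exp(x*y) + 5*x*cos(x*z) - 2*cos(y), x*y + x*cos(x*z) + 8*x + 3*y*exp(x*y), -z*(2*x*z + x + 5*cos(x*z))) ≠ 0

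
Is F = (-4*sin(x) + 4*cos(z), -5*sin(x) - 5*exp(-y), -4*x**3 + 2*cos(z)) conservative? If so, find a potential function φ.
No, ∇×F = (0, 12*x**2 - 4*sin(z), -5*cos(x)) ≠ 0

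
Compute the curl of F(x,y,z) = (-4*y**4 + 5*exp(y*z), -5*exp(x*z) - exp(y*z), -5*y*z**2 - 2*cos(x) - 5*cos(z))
(5*x*exp(x*z) + y*exp(y*z) - 5*z**2, 5*y*exp(y*z) - 2*sin(x), 16*y**3 - 5*z*exp(x*z) - 5*z*exp(y*z))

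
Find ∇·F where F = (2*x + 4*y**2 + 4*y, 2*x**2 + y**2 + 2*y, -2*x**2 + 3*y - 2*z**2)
2*y - 4*z + 4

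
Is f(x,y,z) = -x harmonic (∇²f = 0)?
Yes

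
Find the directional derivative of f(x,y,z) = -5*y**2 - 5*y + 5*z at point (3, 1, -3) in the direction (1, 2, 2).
-20/3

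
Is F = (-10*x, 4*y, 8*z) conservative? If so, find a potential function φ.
Yes, F is conservative. φ = -5*x**2 + 2*y**2 + 4*z**2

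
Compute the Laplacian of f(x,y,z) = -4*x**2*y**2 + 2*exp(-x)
-8*x**2 - 8*y**2 + 2*exp(-x)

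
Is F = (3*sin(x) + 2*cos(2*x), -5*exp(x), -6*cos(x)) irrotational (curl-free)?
No, ∇×F = (0, -6*sin(x), -5*exp(x))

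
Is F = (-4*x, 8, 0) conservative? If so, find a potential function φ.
Yes, F is conservative. φ = -2*x**2 + 8*y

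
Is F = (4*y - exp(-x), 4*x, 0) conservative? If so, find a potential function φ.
Yes, F is conservative. φ = 4*x*y + exp(-x)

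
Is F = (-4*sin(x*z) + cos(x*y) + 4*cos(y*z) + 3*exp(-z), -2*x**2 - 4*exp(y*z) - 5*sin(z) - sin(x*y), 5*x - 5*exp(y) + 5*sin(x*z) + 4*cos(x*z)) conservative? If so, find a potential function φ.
No, ∇×F = (4*y*exp(y*z) - 5*exp(y) + 5*cos(z), -4*x*cos(x*z) - 4*y*sin(y*z) + 4*z*sin(x*z) - 5*z*cos(x*z) - 5 - 3*exp(-z), x*sin(x*y) - 4*x - y*cos(x*y) + 4*z*sin(y*z)) ≠ 0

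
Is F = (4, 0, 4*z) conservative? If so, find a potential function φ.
Yes, F is conservative. φ = 4*x + 2*z**2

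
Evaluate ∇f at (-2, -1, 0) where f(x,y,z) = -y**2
(0, 2, 0)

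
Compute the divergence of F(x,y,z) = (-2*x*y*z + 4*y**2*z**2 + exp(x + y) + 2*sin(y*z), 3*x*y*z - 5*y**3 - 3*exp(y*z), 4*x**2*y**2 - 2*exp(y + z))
3*x*z - 15*y**2 - 2*y*z - 3*z*exp(y*z) + exp(x + y) - 2*exp(y + z)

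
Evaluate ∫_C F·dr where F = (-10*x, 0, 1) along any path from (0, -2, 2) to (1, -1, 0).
-7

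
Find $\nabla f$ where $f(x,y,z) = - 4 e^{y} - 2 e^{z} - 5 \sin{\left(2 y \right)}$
(0, -4*exp(y) - 10*cos(2*y), -2*exp(z))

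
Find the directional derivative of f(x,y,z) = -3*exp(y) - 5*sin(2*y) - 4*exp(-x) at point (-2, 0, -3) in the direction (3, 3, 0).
sqrt(2)*(-13 + 4*exp(2))/2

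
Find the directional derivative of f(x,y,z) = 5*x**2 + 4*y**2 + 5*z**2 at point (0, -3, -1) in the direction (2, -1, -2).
44/3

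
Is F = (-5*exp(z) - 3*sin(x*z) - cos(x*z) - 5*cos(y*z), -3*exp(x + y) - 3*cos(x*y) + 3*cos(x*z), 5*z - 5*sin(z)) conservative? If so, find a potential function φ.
No, ∇×F = (3*x*sin(x*z), x*sin(x*z) - 3*x*cos(x*z) + 5*y*sin(y*z) - 5*exp(z), 3*y*sin(x*y) - 3*z*sin(x*z) - 5*z*sin(y*z) - 3*exp(x + y)) ≠ 0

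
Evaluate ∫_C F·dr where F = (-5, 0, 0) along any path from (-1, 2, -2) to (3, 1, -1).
-20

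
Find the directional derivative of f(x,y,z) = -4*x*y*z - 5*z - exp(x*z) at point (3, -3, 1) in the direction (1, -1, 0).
sqrt(2)*(24 - exp(3))/2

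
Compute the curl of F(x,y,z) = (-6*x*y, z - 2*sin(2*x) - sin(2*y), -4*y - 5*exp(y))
(-5*exp(y) - 5, 0, 6*x - 4*cos(2*x))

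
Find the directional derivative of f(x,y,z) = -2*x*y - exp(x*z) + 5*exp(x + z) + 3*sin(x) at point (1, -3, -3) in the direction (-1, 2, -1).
-sqrt(6)*(2 + 10*E + 3*exp(3)*cos(1) + 10*exp(3))*exp(-3)/6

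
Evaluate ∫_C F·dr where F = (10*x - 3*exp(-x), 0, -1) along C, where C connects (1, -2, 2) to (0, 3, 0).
-3*exp(-1)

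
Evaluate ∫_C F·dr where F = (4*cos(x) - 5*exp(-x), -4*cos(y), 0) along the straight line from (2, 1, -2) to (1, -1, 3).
-4*sin(2) - 5*exp(-2) + 5*exp(-1) + 12*sin(1)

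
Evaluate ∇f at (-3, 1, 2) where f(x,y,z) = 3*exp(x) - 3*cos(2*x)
(3*exp(-3) - 6*sin(6), 0, 0)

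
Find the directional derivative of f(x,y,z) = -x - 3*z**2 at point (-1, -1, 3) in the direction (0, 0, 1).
-18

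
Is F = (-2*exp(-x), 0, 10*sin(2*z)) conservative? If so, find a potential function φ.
Yes, F is conservative. φ = -5*cos(2*z) + 2*exp(-x)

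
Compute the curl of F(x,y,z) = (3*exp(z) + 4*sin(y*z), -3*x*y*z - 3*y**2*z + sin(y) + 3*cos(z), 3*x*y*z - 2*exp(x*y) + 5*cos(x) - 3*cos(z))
(3*x*y + 3*x*z - 2*x*exp(x*y) + 3*y**2 + 3*sin(z), -3*y*z + 2*y*exp(x*y) + 4*y*cos(y*z) + 3*exp(z) + 5*sin(x), -z*(3*y + 4*cos(y*z)))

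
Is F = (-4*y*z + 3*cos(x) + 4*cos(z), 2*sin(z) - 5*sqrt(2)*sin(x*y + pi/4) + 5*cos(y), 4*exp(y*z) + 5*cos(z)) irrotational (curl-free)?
No, ∇×F = (4*z*exp(y*z) - 2*cos(z), -4*y - 4*sin(z), -5*sqrt(2)*y*cos(x*y + pi/4) + 4*z)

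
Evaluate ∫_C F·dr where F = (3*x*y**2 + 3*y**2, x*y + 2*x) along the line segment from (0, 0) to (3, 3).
423/4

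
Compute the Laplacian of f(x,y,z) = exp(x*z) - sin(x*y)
x**2*exp(x*z) + x**2*sin(x*y) + y**2*sin(x*y) + z**2*exp(x*z)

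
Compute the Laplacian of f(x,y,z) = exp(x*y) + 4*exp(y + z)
x**2*exp(x*y) + y**2*exp(x*y) + 8*exp(y + z)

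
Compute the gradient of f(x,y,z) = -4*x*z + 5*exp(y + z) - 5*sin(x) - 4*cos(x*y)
(4*y*sin(x*y) - 4*z - 5*cos(x), 4*x*sin(x*y) + 5*exp(y + z), -4*x + 5*exp(y + z))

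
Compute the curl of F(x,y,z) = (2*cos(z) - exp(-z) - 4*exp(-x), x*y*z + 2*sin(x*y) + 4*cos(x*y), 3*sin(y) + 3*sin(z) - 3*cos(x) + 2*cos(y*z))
(-x*y - 2*z*sin(y*z) + 3*cos(y), -3*sin(x) - 2*sin(z) + exp(-z), y*(z - 4*sin(x*y) + 2*cos(x*y)))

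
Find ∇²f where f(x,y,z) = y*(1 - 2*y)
-4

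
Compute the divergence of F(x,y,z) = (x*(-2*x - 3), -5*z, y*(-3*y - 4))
-4*x - 3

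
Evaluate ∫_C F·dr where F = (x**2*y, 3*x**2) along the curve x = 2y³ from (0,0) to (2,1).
144/35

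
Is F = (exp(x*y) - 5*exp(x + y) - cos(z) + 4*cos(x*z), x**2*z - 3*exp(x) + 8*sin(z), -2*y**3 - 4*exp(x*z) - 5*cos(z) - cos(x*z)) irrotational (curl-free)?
No, ∇×F = (-x**2 - 6*y**2 - 8*cos(z), -4*x*sin(x*z) + 4*z*exp(x*z) - z*sin(x*z) + sin(z), 2*x*z - x*exp(x*y) - 3*exp(x) + 5*exp(x + y))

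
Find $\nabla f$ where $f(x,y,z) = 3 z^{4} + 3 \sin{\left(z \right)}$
(0, 0, 12*z**3 + 3*cos(z))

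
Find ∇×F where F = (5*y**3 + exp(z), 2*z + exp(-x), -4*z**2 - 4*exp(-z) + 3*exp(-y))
(-2 - 3*exp(-y), exp(z), -15*y**2 - exp(-x))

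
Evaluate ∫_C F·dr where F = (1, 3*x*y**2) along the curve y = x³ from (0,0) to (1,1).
19/10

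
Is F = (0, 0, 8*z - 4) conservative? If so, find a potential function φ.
Yes, F is conservative. φ = 4*z*(z - 1)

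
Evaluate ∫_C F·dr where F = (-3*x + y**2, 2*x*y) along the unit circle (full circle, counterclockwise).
0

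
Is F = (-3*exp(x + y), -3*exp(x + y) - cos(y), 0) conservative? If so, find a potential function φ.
Yes, F is conservative. φ = -3*exp(x + y) - sin(y)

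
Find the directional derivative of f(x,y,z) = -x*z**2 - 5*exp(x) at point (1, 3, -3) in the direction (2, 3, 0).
2*sqrt(13)*(-5*E - 9)/13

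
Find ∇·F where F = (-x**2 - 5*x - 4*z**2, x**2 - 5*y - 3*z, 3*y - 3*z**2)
-2*x - 6*z - 10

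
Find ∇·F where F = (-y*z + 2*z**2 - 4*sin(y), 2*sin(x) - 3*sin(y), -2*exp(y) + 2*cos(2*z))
-4*sin(2*z) - 3*cos(y)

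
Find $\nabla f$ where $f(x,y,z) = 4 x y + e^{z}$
(4*y, 4*x, exp(z))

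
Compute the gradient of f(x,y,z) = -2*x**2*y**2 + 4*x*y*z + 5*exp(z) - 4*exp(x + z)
(-4*x*y**2 + 4*y*z - 4*exp(x + z), 4*x*(-x*y + z), 4*x*y + 5*exp(z) - 4*exp(x + z))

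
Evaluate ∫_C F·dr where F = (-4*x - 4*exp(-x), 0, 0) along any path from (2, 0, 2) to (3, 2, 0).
-10 - 4*exp(-2) + 4*exp(-3)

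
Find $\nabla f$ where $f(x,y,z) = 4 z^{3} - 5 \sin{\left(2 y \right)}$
(0, -10*cos(2*y), 12*z**2)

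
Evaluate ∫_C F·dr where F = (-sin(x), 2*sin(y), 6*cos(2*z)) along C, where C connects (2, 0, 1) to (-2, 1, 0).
-3*sin(2) - 2*cos(1) + 2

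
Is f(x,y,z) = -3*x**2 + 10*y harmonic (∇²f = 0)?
No, ∇²f = -6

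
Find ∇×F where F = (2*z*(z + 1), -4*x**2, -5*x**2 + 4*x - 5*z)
(0, 10*x + 4*z - 2, -8*x)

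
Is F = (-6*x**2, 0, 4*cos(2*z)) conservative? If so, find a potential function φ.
Yes, F is conservative. φ = -2*x**3 + 2*sin(2*z)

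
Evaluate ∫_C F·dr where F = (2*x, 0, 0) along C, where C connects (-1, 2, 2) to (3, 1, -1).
8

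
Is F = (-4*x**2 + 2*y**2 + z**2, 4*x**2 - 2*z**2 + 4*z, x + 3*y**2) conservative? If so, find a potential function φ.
No, ∇×F = (6*y + 4*z - 4, 2*z - 1, 8*x - 4*y) ≠ 0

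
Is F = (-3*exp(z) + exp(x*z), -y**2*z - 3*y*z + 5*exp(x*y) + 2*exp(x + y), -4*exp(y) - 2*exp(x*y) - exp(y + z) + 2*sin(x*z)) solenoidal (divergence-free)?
No, ∇·F = 5*x*exp(x*y) + 2*x*cos(x*z) - 2*y*z + z*exp(x*z) - 3*z + 2*exp(x + y) - exp(y + z)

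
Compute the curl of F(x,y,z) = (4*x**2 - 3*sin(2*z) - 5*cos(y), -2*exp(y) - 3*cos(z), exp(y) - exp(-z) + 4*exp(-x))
(exp(y) - 3*sin(z), -6*cos(2*z) + 4*exp(-x), -5*sin(y))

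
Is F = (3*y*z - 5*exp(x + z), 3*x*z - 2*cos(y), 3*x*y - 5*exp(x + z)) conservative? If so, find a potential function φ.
Yes, F is conservative. φ = 3*x*y*z - 5*exp(x + z) - 2*sin(y)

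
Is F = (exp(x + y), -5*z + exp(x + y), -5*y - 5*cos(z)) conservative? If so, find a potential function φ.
Yes, F is conservative. φ = -5*y*z + exp(x + y) - 5*sin(z)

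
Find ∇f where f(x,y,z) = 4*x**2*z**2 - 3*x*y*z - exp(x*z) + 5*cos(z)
(z*(8*x*z - 3*y - exp(x*z)), -3*x*z, 8*x**2*z - 3*x*y - x*exp(x*z) - 5*sin(z))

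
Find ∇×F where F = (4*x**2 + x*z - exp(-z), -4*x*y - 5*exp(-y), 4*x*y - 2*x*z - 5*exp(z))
(4*x, x - 4*y + 2*z + exp(-z), -4*y)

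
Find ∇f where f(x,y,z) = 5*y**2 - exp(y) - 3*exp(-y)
(0, 10*y - exp(y) + 3*exp(-y), 0)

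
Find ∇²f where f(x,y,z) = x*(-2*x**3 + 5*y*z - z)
-24*x**2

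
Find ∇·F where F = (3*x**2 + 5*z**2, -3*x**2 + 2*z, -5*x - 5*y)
6*x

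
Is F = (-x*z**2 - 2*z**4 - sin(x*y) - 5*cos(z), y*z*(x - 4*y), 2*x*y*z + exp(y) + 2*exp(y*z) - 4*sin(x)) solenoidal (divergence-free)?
No, ∇·F = 2*x*y + x*z - 8*y*z + 2*y*exp(y*z) - y*cos(x*y) - z**2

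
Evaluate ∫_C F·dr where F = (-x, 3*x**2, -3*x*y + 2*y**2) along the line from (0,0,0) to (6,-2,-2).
-358/3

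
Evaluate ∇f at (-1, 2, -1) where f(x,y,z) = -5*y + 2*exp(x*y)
(4*exp(-2), -5 - 2*exp(-2), 0)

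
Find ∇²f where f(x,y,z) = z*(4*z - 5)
8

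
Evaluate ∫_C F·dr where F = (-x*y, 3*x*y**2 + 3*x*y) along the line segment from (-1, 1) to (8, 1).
-63/2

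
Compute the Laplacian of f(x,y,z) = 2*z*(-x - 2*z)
-8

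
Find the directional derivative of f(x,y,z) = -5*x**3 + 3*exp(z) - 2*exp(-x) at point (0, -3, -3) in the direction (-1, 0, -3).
sqrt(10)*(-2*exp(3) - 9)*exp(-3)/10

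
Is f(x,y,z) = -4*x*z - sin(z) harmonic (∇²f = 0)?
No, ∇²f = sin(z)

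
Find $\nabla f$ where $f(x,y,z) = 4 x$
(4, 0, 0)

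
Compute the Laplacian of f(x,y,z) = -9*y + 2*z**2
4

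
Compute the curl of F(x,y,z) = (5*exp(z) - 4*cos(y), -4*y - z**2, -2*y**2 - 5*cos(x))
(-4*y + 2*z, 5*exp(z) - 5*sin(x), -4*sin(y))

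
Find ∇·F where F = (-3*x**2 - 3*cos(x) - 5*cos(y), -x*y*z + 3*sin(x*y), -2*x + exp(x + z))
-x*z + 3*x*cos(x*y) - 6*x + exp(x + z) + 3*sin(x)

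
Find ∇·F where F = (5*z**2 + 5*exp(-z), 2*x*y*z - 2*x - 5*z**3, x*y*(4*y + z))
x*(y + 2*z)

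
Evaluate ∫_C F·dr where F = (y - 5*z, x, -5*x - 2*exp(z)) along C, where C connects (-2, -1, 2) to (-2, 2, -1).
-36 - 2*exp(-1) + 2*exp(2)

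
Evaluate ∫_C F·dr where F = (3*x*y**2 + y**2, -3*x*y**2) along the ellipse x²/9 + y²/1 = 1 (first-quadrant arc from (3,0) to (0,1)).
-35/4 - 9*pi/16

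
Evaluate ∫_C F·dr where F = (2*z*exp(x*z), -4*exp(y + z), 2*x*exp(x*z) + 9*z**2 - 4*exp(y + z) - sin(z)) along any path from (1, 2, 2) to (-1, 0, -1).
-27 - 2*exp(2) - 4*exp(-1) - cos(2) + cos(1) + 2*E + 4*exp(4)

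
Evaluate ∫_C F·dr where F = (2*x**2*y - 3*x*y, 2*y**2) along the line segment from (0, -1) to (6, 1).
166/3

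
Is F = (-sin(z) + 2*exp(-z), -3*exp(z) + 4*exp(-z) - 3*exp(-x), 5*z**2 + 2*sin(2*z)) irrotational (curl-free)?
No, ∇×F = (-sinh(z) + 7*cosh(z), -cos(z) - 2*exp(-z), 3*exp(-x))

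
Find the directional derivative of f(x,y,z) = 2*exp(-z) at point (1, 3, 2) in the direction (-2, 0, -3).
6*sqrt(13)*exp(-2)/13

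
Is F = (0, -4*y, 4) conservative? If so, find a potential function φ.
Yes, F is conservative. φ = -2*y**2 + 4*z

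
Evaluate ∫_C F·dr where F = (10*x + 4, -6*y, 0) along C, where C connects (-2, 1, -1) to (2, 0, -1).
19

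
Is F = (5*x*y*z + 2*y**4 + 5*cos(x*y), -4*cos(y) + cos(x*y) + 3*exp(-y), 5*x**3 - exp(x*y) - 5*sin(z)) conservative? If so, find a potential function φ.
No, ∇×F = (-x*exp(x*y), -15*x**2 + 5*x*y + y*exp(x*y), -5*x*z + 5*x*sin(x*y) - 8*y**3 - y*sin(x*y)) ≠ 0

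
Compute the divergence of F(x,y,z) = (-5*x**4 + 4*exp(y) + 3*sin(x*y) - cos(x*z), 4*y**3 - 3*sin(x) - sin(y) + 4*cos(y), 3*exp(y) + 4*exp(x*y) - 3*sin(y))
-20*x**3 + 12*y**2 + 3*y*cos(x*y) + z*sin(x*z) - 4*sin(y) - cos(y)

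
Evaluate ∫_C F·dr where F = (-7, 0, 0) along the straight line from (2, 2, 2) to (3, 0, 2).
-7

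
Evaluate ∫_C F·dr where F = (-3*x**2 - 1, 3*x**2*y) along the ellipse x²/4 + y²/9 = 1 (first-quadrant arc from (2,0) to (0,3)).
37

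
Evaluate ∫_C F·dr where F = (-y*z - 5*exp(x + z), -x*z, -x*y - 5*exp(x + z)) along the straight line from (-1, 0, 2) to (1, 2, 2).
-5*exp(3) - 4 + 5*E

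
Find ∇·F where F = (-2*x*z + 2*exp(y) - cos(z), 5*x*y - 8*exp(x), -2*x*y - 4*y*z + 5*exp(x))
5*x - 4*y - 2*z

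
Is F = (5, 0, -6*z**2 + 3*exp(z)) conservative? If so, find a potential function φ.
Yes, F is conservative. φ = 5*x - 2*z**3 + 3*exp(z)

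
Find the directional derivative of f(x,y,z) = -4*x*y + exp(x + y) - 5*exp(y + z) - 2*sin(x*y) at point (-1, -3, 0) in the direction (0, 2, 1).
sqrt(5)*(-15*E + 2 + 4*(cos(3) + 2)*exp(4))*exp(-4)/5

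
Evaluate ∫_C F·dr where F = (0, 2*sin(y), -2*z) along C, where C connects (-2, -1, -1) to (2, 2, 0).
-2*cos(2) + 1 + 2*cos(1)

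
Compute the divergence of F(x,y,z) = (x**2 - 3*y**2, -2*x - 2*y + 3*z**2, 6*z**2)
2*x + 12*z - 2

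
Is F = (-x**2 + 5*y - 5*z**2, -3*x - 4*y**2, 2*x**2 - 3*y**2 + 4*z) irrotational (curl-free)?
No, ∇×F = (-6*y, -4*x - 10*z, -8)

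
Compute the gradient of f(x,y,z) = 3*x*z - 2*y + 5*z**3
(3*z, -2, 3*x + 15*z**2)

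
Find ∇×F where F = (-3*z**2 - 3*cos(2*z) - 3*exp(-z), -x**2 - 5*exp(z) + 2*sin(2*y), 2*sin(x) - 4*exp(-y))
(5*exp(z) + 4*exp(-y), -6*z + 6*sin(2*z) - 2*cos(x) + 3*exp(-z), -2*x)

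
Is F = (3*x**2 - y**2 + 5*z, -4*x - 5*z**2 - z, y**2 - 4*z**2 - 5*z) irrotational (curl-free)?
No, ∇×F = (2*y + 10*z + 1, 5, 2*y - 4)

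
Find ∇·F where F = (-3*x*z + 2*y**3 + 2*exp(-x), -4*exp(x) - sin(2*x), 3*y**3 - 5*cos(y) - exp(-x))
-3*z - 2*exp(-x)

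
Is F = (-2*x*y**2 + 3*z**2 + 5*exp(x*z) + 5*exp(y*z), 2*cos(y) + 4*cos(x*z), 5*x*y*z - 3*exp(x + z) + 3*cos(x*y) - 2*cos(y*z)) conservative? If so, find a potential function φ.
No, ∇×F = (5*x*z - 3*x*sin(x*y) + 4*x*sin(x*z) + 2*z*sin(y*z), 5*x*exp(x*z) - 5*y*z + 5*y*exp(y*z) + 3*y*sin(x*y) + 6*z + 3*exp(x + z), 4*x*y - 5*z*exp(y*z) - 4*z*sin(x*z)) ≠ 0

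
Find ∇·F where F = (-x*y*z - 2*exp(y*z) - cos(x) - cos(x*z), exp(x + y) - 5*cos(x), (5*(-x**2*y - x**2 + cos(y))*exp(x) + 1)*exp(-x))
-y*z + z*sin(x*z) + exp(x + y) + sin(x)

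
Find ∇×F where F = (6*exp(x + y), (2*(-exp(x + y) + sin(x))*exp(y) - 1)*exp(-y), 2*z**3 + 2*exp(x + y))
(2*exp(x + y), -2*exp(x + y), -8*exp(x + y) + 2*cos(x))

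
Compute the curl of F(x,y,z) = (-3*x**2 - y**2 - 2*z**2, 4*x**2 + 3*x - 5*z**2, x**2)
(10*z, -2*x - 4*z, 8*x + 2*y + 3)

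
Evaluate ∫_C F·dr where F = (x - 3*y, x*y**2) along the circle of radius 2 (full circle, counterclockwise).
16*pi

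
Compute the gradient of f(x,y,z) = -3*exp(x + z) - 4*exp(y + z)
(-3*exp(x + z), -4*exp(y + z), -3*exp(x + z) - 4*exp(y + z))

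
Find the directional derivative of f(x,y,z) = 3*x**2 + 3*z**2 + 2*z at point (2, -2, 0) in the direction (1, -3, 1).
14*sqrt(11)/11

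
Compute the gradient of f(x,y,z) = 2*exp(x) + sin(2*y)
(2*exp(x), 2*cos(2*y), 0)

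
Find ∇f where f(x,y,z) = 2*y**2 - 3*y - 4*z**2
(0, 4*y - 3, -8*z)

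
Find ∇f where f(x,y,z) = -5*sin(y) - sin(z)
(0, -5*cos(y), -cos(z))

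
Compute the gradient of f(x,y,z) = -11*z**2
(0, 0, -22*z)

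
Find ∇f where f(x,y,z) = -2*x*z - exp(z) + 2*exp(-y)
(-2*z, -2*exp(-y), -2*x - exp(z))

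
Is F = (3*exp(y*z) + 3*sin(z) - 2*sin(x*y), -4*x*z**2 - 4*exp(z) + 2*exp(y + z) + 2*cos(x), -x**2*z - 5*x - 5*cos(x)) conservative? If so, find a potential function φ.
No, ∇×F = (8*x*z + 4*exp(z) - 2*exp(y + z), 2*x*z + 3*y*exp(y*z) - 5*sin(x) + 3*cos(z) + 5, 2*x*cos(x*y) - 4*z**2 - 3*z*exp(y*z) - 2*sin(x)) ≠ 0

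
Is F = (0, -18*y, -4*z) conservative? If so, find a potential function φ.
Yes, F is conservative. φ = -9*y**2 - 2*z**2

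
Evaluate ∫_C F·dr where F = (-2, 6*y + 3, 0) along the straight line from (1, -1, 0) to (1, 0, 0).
0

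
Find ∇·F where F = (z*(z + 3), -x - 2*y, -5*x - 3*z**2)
-6*z - 2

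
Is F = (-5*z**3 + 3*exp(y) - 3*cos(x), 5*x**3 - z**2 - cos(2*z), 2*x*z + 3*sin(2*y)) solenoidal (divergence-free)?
No, ∇·F = 2*x + 3*sin(x)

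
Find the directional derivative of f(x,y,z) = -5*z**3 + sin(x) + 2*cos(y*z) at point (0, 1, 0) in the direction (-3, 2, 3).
-3*sqrt(22)/22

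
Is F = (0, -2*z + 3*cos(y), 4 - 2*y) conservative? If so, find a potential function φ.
Yes, F is conservative. φ = -2*y*z + 4*z + 3*sin(y)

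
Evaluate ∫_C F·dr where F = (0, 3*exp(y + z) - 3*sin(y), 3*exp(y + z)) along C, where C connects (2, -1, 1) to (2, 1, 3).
-3 + 3*exp(4)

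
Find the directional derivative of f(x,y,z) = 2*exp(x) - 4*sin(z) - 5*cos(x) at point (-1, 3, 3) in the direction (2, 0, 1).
2*sqrt(5)*(-5*E*sin(1) + 2 - 2*E*cos(3))*exp(-1)/5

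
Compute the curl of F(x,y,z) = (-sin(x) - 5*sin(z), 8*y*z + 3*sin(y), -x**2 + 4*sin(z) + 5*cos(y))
(-8*y - 5*sin(y), 2*x - 5*cos(z), 0)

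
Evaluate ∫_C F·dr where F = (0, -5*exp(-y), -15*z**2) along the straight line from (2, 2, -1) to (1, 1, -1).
-(5 - 5*E)*exp(-2)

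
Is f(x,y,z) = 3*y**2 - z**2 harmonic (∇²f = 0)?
No, ∇²f = 4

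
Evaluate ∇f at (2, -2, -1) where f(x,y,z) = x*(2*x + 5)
(13, 0, 0)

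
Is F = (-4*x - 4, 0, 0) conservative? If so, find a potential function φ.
Yes, F is conservative. φ = 2*x*(-x - 2)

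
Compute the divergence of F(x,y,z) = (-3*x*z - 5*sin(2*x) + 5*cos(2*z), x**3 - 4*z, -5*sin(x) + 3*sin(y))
-3*z - 10*cos(2*x)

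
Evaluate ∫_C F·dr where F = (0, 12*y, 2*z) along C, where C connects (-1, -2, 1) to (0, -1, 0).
-19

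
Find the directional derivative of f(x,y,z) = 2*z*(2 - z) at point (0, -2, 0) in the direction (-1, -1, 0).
0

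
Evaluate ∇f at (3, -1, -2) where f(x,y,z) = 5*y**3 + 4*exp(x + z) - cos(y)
(4*E, 15 - sin(1), 4*E)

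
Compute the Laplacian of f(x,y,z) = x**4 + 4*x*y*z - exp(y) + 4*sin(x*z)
-4*x**2*sin(x*z) + 12*x**2 - 4*z**2*sin(x*z) - exp(y)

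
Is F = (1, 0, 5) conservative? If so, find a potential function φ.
Yes, F is conservative. φ = x + 5*z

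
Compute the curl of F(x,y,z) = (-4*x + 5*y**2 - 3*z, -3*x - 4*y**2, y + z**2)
(1, -3, -10*y - 3)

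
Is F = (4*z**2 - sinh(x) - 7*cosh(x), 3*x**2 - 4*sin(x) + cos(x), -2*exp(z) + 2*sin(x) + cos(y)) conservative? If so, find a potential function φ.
No, ∇×F = (-sin(y), 8*z - 2*cos(x), 6*x - sin(x) - 4*cos(x)) ≠ 0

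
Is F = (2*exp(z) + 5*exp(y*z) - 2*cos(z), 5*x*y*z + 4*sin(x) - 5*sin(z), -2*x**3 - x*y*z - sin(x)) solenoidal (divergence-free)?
No, ∇·F = x*(-y + 5*z)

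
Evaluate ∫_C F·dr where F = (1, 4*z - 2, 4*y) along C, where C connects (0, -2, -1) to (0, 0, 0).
-12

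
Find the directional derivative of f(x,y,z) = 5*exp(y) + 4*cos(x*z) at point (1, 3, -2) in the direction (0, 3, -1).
sqrt(10)*(-4*sin(2) + 15*exp(3))/10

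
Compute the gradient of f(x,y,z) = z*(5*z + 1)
(0, 0, 10*z + 1)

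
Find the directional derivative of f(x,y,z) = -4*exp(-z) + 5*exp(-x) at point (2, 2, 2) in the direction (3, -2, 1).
-11*sqrt(14)*exp(-2)/14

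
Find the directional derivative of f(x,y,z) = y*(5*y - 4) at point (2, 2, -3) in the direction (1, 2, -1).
16*sqrt(6)/3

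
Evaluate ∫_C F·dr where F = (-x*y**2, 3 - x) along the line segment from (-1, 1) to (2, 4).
-57/4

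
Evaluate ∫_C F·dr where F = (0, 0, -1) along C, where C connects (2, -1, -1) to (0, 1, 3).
-4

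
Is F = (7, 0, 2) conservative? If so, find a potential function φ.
Yes, F is conservative. φ = 7*x + 2*z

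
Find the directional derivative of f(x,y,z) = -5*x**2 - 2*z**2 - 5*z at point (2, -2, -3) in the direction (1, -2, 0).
-4*sqrt(5)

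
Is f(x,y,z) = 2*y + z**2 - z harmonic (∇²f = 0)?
No, ∇²f = 2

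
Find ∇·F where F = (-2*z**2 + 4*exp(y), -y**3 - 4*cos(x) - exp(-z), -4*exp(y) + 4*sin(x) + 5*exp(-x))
-3*y**2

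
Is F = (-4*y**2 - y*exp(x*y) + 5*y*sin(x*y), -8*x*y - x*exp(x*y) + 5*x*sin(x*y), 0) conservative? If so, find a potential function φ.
Yes, F is conservative. φ = -4*x*y**2 - exp(x*y) - 5*cos(x*y)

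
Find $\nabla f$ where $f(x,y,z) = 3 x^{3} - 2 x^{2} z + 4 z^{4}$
(x*(9*x - 4*z), 0, -2*x**2 + 16*z**3)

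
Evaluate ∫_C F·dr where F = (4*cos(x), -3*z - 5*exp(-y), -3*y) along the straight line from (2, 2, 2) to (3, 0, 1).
-4*sin(2) - 5*exp(-2) + 4*sin(3) + 17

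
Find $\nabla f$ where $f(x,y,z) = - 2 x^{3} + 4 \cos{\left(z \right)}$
(-6*x**2, 0, -4*sin(z))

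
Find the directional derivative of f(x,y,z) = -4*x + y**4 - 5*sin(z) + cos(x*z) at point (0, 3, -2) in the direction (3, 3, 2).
sqrt(22)*(156 - 5*cos(2))/11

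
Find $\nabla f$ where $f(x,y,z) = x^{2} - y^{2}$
(2*x, -2*y, 0)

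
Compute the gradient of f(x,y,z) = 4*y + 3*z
(0, 4, 3)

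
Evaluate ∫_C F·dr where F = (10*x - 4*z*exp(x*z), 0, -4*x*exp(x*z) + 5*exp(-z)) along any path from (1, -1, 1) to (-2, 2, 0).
-sinh(1) + 6 + 9*cosh(1)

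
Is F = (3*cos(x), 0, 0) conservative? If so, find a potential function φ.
Yes, F is conservative. φ = 3*sin(x)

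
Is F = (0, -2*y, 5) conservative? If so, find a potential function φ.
Yes, F is conservative. φ = -y**2 + 5*z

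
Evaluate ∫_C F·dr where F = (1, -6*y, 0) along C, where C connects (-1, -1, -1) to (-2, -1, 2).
-1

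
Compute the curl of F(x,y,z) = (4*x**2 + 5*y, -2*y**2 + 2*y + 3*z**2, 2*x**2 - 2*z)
(-6*z, -4*x, -5)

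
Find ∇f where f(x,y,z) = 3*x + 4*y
(3, 4, 0)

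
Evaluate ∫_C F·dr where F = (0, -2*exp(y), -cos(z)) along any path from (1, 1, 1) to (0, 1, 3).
-sin(3) + sin(1)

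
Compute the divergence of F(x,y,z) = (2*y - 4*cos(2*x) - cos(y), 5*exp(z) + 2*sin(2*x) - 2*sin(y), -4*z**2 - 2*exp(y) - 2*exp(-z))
-8*z + 8*sin(2*x) - 2*cos(y) + 2*exp(-z)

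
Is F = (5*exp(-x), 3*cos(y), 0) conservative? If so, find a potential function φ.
Yes, F is conservative. φ = 3*sin(y) - 5*exp(-x)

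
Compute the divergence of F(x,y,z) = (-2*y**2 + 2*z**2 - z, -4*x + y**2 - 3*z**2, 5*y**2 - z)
2*y - 1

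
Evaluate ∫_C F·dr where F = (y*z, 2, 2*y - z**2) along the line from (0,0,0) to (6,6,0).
12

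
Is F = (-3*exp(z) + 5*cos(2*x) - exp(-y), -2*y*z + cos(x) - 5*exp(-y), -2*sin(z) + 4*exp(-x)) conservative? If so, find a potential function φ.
No, ∇×F = (2*y, -3*exp(z) + 4*exp(-x), -sin(x) - exp(-y)) ≠ 0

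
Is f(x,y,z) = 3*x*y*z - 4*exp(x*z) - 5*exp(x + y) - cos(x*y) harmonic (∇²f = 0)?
No, ∇²f = -4*x**2*exp(x*z) + x**2*cos(x*y) + y**2*cos(x*y) - 4*z**2*exp(x*z) - 10*exp(x + y)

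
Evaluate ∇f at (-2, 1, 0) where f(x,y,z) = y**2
(0, 2, 0)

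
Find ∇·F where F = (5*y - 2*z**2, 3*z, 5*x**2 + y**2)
0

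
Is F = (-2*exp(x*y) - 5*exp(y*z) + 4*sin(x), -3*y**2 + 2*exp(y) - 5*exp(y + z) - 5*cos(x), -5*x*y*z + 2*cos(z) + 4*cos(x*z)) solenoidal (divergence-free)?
No, ∇·F = -5*x*y - 4*x*sin(x*z) - 2*y*exp(x*y) - 6*y + 2*exp(y) - 5*exp(y + z) - 2*sin(z) + 4*cos(x)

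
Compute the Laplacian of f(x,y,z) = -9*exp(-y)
-9*exp(-y)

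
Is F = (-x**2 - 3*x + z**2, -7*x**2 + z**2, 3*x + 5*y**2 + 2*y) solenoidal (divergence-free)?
No, ∇·F = -2*x - 3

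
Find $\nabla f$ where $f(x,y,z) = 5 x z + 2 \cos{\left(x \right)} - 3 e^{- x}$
(5*z - 2*sin(x) + 3*exp(-x), 0, 5*x)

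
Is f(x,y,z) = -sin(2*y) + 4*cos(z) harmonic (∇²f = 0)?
No, ∇²f = 4*sin(2*y) - 4*cos(z)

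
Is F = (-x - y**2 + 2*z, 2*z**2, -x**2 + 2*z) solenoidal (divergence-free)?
No, ∇·F = 1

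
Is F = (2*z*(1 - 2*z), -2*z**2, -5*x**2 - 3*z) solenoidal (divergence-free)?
No, ∇·F = -3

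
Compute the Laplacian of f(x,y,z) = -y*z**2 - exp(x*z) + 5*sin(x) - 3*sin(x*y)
-x**2*exp(x*z) + 3*x**2*sin(x*y) + 3*y**2*sin(x*y) - 2*y - z**2*exp(x*z) - 5*sin(x)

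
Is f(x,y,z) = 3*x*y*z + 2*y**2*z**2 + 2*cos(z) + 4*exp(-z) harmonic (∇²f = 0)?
No, ∇²f = 4*y**2 + 4*z**2 - 2*cos(z) + 4*exp(-z)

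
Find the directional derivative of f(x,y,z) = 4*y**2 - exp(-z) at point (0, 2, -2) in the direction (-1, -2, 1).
sqrt(6)*(-32 + exp(2))/6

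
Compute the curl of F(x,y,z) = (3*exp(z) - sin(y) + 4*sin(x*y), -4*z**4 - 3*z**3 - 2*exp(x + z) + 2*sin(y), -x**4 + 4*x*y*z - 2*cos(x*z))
(4*x*z + 16*z**3 + 9*z**2 + 2*exp(x + z), 4*x**3 - 4*y*z - 2*z*sin(x*z) + 3*exp(z), -4*x*cos(x*y) - 2*exp(x + z) + cos(y))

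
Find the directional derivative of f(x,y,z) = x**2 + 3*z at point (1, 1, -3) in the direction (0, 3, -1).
-3*sqrt(10)/10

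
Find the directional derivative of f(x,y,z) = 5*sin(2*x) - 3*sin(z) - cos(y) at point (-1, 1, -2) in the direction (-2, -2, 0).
-sqrt(2)*(10*cos(2) + sin(1))/2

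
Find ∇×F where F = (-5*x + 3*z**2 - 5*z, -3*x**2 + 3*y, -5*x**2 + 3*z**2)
(0, 10*x + 6*z - 5, -6*x)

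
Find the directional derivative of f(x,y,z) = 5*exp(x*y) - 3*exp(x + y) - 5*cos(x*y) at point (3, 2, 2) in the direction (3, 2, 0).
15*sqrt(13)*(-exp(5) + 4*sin(6) + 4*exp(6))/13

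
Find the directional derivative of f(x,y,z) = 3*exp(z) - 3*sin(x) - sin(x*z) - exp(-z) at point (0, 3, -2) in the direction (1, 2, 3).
sqrt(14)*(-exp(2) + 9 + 3*exp(4))*exp(-2)/14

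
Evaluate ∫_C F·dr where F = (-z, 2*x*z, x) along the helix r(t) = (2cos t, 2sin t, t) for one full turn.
4*pi*(-1 + 2*pi)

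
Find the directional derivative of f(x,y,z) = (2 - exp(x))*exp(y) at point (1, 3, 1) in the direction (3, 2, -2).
sqrt(17)*(4 - 5*E)*exp(3)/17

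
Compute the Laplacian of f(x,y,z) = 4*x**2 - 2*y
8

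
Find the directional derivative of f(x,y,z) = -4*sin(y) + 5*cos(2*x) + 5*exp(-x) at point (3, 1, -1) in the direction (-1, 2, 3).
sqrt(14)*(-8*exp(3)*cos(1) + 10*exp(3)*sin(6) + 5)*exp(-3)/14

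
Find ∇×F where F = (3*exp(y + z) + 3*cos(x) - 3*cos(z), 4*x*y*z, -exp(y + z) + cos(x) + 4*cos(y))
(-4*x*y - exp(y + z) - 4*sin(y), 3*exp(y + z) + sin(x) + 3*sin(z), 4*y*z - 3*exp(y + z))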